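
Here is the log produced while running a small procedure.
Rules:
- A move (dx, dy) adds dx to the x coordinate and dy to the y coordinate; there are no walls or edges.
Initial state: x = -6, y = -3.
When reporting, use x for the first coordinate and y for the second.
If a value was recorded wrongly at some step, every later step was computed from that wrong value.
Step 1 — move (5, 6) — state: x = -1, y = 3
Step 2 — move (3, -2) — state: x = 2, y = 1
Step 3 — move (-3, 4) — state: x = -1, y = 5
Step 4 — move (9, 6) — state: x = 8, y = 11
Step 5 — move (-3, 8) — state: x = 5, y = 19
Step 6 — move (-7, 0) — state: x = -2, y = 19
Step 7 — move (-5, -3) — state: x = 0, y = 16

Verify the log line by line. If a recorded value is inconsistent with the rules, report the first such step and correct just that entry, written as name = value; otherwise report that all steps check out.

step 7, x = -7

Step 1: x = -6 + (5) = -1, y = -3 + (6) = 3 — exactly as logged.
Step 2: x = -1 + (3) = 2, y = 3 + (-2) = 1 — agrees with the log.
Step 3: x = 2 + (-3) = -1, y = 1 + (4) = 5 — checks out.
Step 4: x = -1 + (9) = 8, y = 5 + (6) = 11 — agrees with the log.
Step 5: x = 8 + (-3) = 5, y = 11 + (8) = 19 — verified.
Step 6: x = 5 + (-7) = -2, y = 19 + (0) = 19 — no discrepancy.
Step 7: x = -2 + (-5) = -7, y = 19 + (-3) = 16 — the log disagrees here.
Conclusion: step 7 carries the first error; the entry should be x = -7.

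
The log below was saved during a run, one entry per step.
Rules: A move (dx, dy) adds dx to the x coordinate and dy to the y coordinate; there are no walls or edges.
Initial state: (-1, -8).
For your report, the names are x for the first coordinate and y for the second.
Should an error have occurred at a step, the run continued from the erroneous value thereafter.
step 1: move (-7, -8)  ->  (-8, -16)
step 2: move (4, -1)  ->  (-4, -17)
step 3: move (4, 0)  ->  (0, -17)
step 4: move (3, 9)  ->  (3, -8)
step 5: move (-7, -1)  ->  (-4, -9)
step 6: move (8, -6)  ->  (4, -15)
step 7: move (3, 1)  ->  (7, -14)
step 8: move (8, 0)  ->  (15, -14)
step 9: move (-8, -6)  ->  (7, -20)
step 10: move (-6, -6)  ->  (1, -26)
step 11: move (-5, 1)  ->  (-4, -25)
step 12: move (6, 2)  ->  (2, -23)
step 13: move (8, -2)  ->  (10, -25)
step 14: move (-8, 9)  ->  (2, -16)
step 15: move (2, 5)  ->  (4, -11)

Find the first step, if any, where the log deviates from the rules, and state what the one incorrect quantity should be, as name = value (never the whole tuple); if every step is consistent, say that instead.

step 1: x = -1 + (-7) = -8, y = -8 + (-8) = -16 -> consistent with the log
step 2: x = -8 + (4) = -4, y = -16 + (-1) = -17 -> same as recorded
step 3: x = -4 + (4) = 0, y = -17 + (0) = -17 -> agrees with the log
step 4: x = 0 + (3) = 3, y = -17 + (9) = -8 -> no discrepancy
step 5: x = 3 + (-7) = -4, y = -8 + (-1) = -9 -> consistent with the log
step 6: x = -4 + (8) = 4, y = -9 + (-6) = -15 -> agrees with the log
step 7: x = 4 + (3) = 7, y = -15 + (1) = -14 -> in agreement
step 8: x = 7 + (8) = 15, y = -14 + (0) = -14 -> consistent with the log
step 9: x = 15 + (-8) = 7, y = -14 + (-6) = -20 -> in agreement
step 10: x = 7 + (-6) = 1, y = -20 + (-6) = -26 -> confirmed correct
step 11: x = 1 + (-5) = -4, y = -26 + (1) = -25 -> exactly as logged
step 12: x = -4 + (6) = 2, y = -25 + (2) = -23 -> agrees with the log
step 13: x = 2 + (8) = 10, y = -23 + (-2) = -25 -> no discrepancy
step 14: x = 10 + (-8) = 2, y = -25 + (9) = -16 -> exactly as logged
step 15: x = 2 + (2) = 4, y = -16 + (5) = -11 -> checks out
All steps check out; nothing to correct.

no error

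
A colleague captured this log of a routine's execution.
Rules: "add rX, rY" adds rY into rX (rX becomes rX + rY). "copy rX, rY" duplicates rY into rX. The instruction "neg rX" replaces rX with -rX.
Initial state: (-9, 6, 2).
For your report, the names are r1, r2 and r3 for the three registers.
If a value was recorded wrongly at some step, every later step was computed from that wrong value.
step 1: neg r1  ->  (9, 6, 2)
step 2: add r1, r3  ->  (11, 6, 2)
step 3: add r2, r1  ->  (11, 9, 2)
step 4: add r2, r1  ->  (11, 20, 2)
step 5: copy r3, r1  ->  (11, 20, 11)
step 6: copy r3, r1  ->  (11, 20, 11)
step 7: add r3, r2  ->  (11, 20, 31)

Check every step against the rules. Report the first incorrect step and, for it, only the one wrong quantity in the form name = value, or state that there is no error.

step 3, r2 = 17

Step 1: r1 = -(-9) = 9 — checks out.
Step 2: r1 = 9 + 2 = 11 — verified.
Step 3: r2 = 6 + 11 = 17 — this is not what the log shows.
That makes step 3 the first incorrect line — r2 = 17 is what it should show.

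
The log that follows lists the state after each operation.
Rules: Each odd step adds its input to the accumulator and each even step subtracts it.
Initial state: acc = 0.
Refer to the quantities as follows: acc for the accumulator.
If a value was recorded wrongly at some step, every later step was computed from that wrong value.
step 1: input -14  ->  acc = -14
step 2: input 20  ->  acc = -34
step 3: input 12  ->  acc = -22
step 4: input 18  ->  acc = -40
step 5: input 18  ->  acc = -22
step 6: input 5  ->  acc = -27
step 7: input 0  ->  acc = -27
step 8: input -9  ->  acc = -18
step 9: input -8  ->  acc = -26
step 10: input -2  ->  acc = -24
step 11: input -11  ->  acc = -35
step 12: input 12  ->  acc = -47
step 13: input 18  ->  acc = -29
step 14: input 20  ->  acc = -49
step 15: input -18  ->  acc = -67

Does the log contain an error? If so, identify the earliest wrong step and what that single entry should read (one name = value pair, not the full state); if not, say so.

1. acc = 0 + -14 = -14 (exactly as logged)
2. acc = -14 - 20 = -34 (checks out)
3. acc = -34 + 12 = -22 (confirmed correct)
4. acc = -22 - 18 = -40 (matches)
5. acc = -40 + 18 = -22 (exactly as logged)
6. acc = -22 - 5 = -27 (no discrepancy)
7. acc = -27 + 0 = -27 (matches)
8. acc = -27 - -9 = -18 (confirmed correct)
9. acc = -18 + -8 = -26 (same as recorded)
10. acc = -26 - -2 = -24 (no discrepancy)
11. acc = -24 + -11 = -35 (confirmed correct)
12. acc = -35 - 12 = -47 (confirmed correct)
13. acc = -47 + 18 = -29 (checks out)
14. acc = -29 - 20 = -49 (verified)
15. acc = -49 + -18 = -67 (checks out)
Nothing is out of place; the run is error-free.

no error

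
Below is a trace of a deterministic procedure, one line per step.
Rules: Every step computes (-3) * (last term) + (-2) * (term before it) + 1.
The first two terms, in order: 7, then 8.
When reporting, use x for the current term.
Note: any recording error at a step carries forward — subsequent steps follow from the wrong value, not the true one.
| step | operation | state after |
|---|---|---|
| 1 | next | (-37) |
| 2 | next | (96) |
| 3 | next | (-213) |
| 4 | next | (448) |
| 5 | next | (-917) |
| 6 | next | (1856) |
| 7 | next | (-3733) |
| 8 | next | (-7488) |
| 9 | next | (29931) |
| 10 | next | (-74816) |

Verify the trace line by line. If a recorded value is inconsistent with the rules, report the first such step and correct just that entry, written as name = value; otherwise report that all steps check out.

step 8, x = 7488

1. x = -3*(8) + (-2)*(7) + (1) = -37 (same as recorded)
2. x = -3*(-37) + (-2)*(8) + (1) = 96 (in agreement)
3. x = -3*(96) + (-2)*(-37) + (1) = -213 (verified)
4. x = -3*(-213) + (-2)*(96) + (1) = 448 (checks out)
5. x = -3*(448) + (-2)*(-213) + (1) = -917 (no discrepancy)
6. x = -3*(-917) + (-2)*(448) + (1) = 1856 (checks out)
7. x = -3*(1856) + (-2)*(-917) + (1) = -3733 (verified)
8. x = -3*(-3733) + (-2)*(1856) + (1) = 7488 (the recorded entry deviates here)
First deviation found at step 8; the corrected entry is x = 7488.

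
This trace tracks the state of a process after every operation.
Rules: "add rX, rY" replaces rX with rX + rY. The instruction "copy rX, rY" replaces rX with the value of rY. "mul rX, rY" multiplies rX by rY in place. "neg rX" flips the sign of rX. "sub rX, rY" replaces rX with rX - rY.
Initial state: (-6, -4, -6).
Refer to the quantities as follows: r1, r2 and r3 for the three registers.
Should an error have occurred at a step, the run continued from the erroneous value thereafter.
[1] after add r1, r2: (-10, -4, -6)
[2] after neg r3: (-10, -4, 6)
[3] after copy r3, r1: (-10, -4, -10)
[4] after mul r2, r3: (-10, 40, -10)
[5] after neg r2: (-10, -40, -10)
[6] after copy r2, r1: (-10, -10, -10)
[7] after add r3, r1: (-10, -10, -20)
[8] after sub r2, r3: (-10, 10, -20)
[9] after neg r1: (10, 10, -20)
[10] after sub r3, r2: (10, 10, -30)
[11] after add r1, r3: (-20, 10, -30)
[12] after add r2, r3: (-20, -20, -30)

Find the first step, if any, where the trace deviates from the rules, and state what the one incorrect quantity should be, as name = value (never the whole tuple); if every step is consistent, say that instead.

no error

step 1: r1 = -6 + -4 = -10 -> verified
step 2: r3 = -(-6) = 6 -> confirmed correct
step 3: r3 = -10 -> checks out
step 4: r2 = -4 * -10 = 40 -> verified
step 5: r2 = -(40) = -40 -> in agreement
step 6: r2 = -10 -> verified
step 7: r3 = -10 + -10 = -20 -> confirmed correct
step 8: r2 = -10 - -20 = 10 -> matches
step 9: r1 = -(-10) = 10 -> in agreement
step 10: r3 = -20 - 10 = -30 -> agrees with the trace
step 11: r1 = 10 + -30 = -20 -> same as recorded
step 12: r2 = 10 + -30 = -20 -> exactly as logged
The recomputation confirms every line.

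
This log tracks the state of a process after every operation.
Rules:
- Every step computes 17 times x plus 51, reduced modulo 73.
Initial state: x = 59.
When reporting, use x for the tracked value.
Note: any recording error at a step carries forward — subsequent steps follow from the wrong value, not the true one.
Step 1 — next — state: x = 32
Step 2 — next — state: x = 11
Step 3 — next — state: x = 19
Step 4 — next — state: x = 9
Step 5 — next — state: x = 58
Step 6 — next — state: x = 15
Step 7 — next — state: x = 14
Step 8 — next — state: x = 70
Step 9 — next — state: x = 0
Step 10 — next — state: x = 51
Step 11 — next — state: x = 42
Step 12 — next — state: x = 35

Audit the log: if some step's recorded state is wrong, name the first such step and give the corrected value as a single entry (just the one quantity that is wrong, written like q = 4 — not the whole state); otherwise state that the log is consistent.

no error

Step 1: x = (17*59 + 51) mod 73 = 32 — no discrepancy.
Step 2: x = (17*32 + 51) mod 73 = 11 — no discrepancy.
Step 3: x = (17*11 + 51) mod 73 = 19 — agrees with the log.
Step 4: x = (17*19 + 51) mod 73 = 9 — checks out.
Step 5: x = (17*9 + 51) mod 73 = 58 — consistent with the log.
Step 6: x = (17*58 + 51) mod 73 = 15 — consistent with the log.
Step 7: x = (17*15 + 51) mod 73 = 14 — agrees with the log.
Step 8: x = (17*14 + 51) mod 73 = 70 — same as recorded.
Step 9: x = (17*70 + 51) mod 73 = 0 — consistent with the log.
Step 10: x = (17*0 + 51) mod 73 = 51 — consistent with the log.
Step 11: x = (17*51 + 51) mod 73 = 42 — verified.
Step 12: x = (17*42 + 51) mod 73 = 35 — checks out.
Nothing is out of place; the run is error-free.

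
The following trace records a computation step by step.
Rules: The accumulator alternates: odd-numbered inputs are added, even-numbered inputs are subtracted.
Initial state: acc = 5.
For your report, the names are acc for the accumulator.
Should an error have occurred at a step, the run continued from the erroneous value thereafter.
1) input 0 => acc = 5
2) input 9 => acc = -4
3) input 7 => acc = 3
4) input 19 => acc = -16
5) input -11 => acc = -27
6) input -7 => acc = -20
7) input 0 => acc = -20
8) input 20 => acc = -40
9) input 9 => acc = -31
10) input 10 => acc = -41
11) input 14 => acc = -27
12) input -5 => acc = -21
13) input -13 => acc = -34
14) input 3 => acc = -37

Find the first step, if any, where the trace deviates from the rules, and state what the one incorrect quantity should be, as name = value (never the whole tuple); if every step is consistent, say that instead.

Recomputing the run from the initial state:
step 1: acc = 5
step 2: acc = -4
step 3: acc = 3
step 4: acc = -16
step 5: acc = -27
step 6: acc = -20
step 7: acc = -20
step 8: acc = -40
step 9: acc = -31
step 10: acc = -41
step 11: acc = -27
step 12: acc = -22
step 13: acc = -35
step 14: acc = -38
The first disagreement with the trace is at step 12, where the value should be acc = -22.

step 12, acc = -22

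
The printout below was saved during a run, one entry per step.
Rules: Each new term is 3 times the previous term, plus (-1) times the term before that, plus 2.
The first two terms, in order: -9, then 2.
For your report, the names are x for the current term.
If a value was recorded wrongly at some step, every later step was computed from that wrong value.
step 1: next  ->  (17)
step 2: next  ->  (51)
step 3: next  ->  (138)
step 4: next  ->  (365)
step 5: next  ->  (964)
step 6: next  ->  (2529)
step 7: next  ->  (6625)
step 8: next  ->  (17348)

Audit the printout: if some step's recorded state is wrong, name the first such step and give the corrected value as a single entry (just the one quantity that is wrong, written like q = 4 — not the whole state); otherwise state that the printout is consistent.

step 1: x = 3*(2) + (-1)*(-9) + (2) = 17 -> exactly as logged
step 2: x = 3*(17) + (-1)*(2) + (2) = 51 -> agrees with the printout
step 3: x = 3*(51) + (-1)*(17) + (2) = 138 -> matches
step 4: x = 3*(138) + (-1)*(51) + (2) = 365 -> same as recorded
step 5: x = 3*(365) + (-1)*(138) + (2) = 959 -> this is not what the printout shows
Step 5 is the first one off; corrected, x = 959.

step 5, x = 959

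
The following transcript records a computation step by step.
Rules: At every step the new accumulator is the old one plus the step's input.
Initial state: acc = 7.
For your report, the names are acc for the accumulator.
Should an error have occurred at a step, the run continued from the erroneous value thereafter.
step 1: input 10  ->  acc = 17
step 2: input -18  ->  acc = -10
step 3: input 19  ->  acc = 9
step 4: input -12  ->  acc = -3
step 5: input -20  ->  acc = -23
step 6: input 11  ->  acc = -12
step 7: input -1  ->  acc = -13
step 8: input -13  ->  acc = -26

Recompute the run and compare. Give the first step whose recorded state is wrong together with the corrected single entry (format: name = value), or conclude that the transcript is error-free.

1. acc = 7 + 10 = 17 (consistent with the transcript)
2. acc = 17 + -18 = -1 (not what was recorded)
Conclusion: step 2 carries the first error; the entry should be acc = -1.

step 2, acc = -1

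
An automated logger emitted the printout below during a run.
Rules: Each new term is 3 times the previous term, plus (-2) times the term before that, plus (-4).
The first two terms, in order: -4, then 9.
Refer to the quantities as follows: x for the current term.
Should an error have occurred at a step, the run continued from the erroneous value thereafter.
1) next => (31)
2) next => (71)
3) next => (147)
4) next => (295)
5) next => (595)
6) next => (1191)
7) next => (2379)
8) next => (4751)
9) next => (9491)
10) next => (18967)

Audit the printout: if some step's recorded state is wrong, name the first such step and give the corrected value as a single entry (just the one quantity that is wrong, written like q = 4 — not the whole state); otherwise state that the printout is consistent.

step 5, x = 587

Recomputing the run from the initial state:
step 1: x = 31
step 2: x = 71
step 3: x = 147
step 4: x = 295
step 5: x = 587
step 6: x = 1167
step 7: x = 2323
step 8: x = 4631
step 9: x = 9243
step 10: x = 18463
The first disagreement with the printout is at step 5, where the value should be x = 587.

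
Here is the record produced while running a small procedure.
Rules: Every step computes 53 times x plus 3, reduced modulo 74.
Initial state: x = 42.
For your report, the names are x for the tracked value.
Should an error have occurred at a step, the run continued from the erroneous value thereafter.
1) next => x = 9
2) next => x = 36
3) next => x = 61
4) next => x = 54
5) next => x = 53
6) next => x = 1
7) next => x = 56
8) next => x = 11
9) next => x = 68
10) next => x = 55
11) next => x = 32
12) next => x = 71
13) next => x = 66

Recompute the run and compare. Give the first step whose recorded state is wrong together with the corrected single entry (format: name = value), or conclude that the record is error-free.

1. x = (53*42 + 3) mod 74 = 9 (same as recorded)
2. x = (53*9 + 3) mod 74 = 36 (confirmed correct)
3. x = (53*36 + 3) mod 74 = 61 (exactly as logged)
4. x = (53*61 + 3) mod 74 = 54 (in agreement)
5. x = (53*54 + 3) mod 74 = 53 (verified)
6. x = (53*53 + 3) mod 74 = 0 (the record has a different value)
The audit stops at step 6: the recorded entry is wrong and should be x = 0.

step 6, x = 0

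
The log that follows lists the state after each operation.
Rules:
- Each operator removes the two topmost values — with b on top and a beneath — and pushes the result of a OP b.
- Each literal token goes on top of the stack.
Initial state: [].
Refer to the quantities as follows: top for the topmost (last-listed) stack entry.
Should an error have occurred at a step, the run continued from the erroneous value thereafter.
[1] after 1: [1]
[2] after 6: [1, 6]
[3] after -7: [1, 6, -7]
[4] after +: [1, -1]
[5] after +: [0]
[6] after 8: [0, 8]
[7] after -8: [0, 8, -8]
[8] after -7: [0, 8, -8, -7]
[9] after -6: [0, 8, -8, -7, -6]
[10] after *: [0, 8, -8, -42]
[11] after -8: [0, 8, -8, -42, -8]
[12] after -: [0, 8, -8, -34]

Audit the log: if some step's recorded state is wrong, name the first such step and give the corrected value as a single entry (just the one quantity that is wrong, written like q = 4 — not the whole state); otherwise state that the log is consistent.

step 10, top = 42

Recomputing the run from the initial state:
step 1: [1]
step 2: [1, 6]
step 3: [1, 6, -7]
step 4: [1, -1]
step 5: [0]
step 6: [0, 8]
step 7: [0, 8, -8]
step 8: [0, 8, -8, -7]
step 9: [0, 8, -8, -7, -6]
step 10: [0, 8, -8, 42]
step 11: [0, 8, -8, 42, -8]
step 12: [0, 8, -8, 50]
The first disagreement with the log is at step 10, where the value should be top = 42.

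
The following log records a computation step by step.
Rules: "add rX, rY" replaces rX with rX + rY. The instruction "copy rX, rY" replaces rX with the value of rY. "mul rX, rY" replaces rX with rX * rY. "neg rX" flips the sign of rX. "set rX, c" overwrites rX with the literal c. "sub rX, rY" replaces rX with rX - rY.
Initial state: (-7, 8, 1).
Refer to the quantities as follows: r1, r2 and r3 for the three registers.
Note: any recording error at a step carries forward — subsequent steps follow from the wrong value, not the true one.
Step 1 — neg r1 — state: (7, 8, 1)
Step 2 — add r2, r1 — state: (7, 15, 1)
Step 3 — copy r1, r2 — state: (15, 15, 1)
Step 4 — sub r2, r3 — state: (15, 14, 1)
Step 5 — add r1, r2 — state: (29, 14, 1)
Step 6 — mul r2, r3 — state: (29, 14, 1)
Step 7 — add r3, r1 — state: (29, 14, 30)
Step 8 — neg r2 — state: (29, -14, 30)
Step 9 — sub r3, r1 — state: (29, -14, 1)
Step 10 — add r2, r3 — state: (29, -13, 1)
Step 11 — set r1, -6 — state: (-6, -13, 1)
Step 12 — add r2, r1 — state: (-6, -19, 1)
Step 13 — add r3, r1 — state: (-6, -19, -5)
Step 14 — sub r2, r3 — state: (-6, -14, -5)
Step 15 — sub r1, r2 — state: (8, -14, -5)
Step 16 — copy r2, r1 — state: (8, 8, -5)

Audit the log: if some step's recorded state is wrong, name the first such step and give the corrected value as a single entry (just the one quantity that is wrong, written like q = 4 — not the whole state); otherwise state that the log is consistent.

no error

Recomputing the run from the initial state:
step 1: r1 = 7, r2 = 8, r3 = 1
step 2: r1 = 7, r2 = 15, r3 = 1
step 3: r1 = 15, r2 = 15, r3 = 1
step 4: r1 = 15, r2 = 14, r3 = 1
step 5: r1 = 29, r2 = 14, r3 = 1
step 6: r1 = 29, r2 = 14, r3 = 1
step 7: r1 = 29, r2 = 14, r3 = 30
step 8: r1 = 29, r2 = -14, r3 = 30
step 9: r1 = 29, r2 = -14, r3 = 1
step 10: r1 = 29, r2 = -13, r3 = 1
step 11: r1 = -6, r2 = -13, r3 = 1
step 12: r1 = -6, r2 = -19, r3 = 1
step 13: r1 = -6, r2 = -19, r3 = -5
step 14: r1 = -6, r2 = -14, r3 = -5
step 15: r1 = 8, r2 = -14, r3 = -5
step 16: r1 = 8, r2 = 8, r3 = -5
This matches the log at every step.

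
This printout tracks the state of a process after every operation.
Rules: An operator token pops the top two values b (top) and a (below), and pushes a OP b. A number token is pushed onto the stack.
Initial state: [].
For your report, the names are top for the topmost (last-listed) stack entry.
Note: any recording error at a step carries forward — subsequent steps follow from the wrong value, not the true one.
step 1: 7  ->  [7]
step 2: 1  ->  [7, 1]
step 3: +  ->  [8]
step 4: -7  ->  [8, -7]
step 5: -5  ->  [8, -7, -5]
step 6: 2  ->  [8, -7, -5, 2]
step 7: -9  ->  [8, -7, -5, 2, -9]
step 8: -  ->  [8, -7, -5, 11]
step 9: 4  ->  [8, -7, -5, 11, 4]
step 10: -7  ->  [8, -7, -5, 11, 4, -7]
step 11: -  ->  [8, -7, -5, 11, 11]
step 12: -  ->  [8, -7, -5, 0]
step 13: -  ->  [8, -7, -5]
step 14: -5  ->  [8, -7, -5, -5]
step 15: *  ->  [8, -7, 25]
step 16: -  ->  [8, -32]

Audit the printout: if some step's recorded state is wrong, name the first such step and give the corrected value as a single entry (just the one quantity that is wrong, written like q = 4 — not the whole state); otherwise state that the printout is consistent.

Recomputing the run from the initial state:
step 1: [7]
step 2: [7, 1]
step 3: [8]
step 4: [8, -7]
step 5: [8, -7, -5]
step 6: [8, -7, -5, 2]
step 7: [8, -7, -5, 2, -9]
step 8: [8, -7, -5, 11]
step 9: [8, -7, -5, 11, 4]
step 10: [8, -7, -5, 11, 4, -7]
step 11: [8, -7, -5, 11, 11]
step 12: [8, -7, -5, 0]
step 13: [8, -7, -5]
step 14: [8, -7, -5, -5]
step 15: [8, -7, 25]
step 16: [8, -32]
This matches the printout at every step.

no error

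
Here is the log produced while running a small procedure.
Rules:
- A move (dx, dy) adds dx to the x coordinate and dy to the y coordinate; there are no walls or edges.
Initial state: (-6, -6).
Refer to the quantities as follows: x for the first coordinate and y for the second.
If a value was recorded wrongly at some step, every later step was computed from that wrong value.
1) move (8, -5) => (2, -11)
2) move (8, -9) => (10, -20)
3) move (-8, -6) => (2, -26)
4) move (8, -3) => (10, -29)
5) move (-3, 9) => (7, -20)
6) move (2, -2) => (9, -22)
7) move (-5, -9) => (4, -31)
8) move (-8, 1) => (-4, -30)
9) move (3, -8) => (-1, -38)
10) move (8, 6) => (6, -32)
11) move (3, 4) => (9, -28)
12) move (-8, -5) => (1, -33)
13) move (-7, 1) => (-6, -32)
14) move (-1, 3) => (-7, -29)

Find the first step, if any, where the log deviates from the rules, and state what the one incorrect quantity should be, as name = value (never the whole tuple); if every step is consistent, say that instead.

step 10, x = 7

1. x = -6 + (8) = 2, y = -6 + (-5) = -11 (checks out)
2. x = 2 + (8) = 10, y = -11 + (-9) = -20 (confirmed correct)
3. x = 10 + (-8) = 2, y = -20 + (-6) = -26 (matches)
4. x = 2 + (8) = 10, y = -26 + (-3) = -29 (agrees with the log)
5. x = 10 + (-3) = 7, y = -29 + (9) = -20 (consistent with the log)
6. x = 7 + (2) = 9, y = -20 + (-2) = -22 (exactly as logged)
7. x = 9 + (-5) = 4, y = -22 + (-9) = -31 (agrees with the log)
8. x = 4 + (-8) = -4, y = -31 + (1) = -30 (checks out)
9. x = -4 + (3) = -1, y = -30 + (-8) = -38 (in agreement)
10. x = -1 + (8) = 7, y = -38 + (6) = -32 (the log has a different value)
The earliest wrong entry is at step 10: it should read x = 7.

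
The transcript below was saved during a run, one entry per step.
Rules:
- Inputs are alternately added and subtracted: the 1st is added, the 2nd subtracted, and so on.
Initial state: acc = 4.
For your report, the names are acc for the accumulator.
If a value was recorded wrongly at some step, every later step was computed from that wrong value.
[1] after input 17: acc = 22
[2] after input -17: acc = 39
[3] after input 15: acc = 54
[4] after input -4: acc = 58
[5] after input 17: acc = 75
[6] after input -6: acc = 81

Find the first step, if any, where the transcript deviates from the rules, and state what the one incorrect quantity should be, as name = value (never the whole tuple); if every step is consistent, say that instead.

step 1: acc = 4 + 17 = 21 -> a discrepancy with the transcript
That makes step 1 the first incorrect line — acc = 21 is what it should show.

step 1, acc = 21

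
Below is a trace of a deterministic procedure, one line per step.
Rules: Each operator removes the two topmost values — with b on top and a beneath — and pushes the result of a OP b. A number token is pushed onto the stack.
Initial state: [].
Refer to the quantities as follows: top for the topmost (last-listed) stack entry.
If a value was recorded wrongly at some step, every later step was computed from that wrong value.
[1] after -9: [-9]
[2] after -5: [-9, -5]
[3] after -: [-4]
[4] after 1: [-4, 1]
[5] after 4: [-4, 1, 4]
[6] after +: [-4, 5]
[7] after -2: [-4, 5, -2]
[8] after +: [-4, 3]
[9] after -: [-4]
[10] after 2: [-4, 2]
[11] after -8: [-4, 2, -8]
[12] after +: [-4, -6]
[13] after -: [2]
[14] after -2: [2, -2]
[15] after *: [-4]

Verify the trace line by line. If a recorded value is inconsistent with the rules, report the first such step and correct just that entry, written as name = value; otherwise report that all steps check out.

Recomputing the run from the initial state:
step 1: [-9]
step 2: [-9, -5]
step 3: [-4]
step 4: [-4, 1]
step 5: [-4, 1, 4]
step 6: [-4, 5]
step 7: [-4, 5, -2]
step 8: [-4, 3]
step 9: [-7]
step 10: [-7, 2]
step 11: [-7, 2, -8]
step 12: [-7, -6]
step 13: [-1]
step 14: [-1, -2]
step 15: [2]
The first disagreement with the trace is at step 9, where the value should be top = -7.

step 9, top = -7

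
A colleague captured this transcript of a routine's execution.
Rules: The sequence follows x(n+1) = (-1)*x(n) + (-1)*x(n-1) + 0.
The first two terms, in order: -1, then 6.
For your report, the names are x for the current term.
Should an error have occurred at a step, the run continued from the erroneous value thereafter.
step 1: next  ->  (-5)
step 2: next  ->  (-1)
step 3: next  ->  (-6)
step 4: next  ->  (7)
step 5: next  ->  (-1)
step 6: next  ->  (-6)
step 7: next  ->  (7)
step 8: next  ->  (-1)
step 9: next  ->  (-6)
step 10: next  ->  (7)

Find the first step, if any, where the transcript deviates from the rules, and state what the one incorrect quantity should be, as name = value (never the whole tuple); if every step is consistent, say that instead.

Recomputing the run from the initial state:
step 1: x = -5
step 2: x = -1
step 3: x = 6
step 4: x = -5
step 5: x = -1
step 6: x = 6
step 7: x = -5
step 8: x = -1
step 9: x = 6
step 10: x = -5
The first disagreement with the transcript is at step 3, where the value should be x = 6.

step 3, x = 6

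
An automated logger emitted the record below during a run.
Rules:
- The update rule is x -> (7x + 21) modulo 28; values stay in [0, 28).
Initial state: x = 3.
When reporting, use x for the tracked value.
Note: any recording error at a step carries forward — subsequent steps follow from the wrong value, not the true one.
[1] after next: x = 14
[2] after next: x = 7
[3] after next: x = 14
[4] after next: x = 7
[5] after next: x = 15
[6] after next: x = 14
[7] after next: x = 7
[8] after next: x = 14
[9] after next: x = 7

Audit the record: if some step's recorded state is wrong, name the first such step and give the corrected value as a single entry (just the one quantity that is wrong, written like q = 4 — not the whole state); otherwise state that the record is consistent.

step 5, x = 14

step 1: x = (7*3 + 21) mod 28 = 14 -> verified
step 2: x = (7*14 + 21) mod 28 = 7 -> consistent with the record
step 3: x = (7*7 + 21) mod 28 = 14 -> verified
step 4: x = (7*14 + 21) mod 28 = 7 -> agrees with the record
step 5: x = (7*7 + 21) mod 28 = 14 -> the entry is off here
The earliest wrong entry is at step 5: it should read x = 14.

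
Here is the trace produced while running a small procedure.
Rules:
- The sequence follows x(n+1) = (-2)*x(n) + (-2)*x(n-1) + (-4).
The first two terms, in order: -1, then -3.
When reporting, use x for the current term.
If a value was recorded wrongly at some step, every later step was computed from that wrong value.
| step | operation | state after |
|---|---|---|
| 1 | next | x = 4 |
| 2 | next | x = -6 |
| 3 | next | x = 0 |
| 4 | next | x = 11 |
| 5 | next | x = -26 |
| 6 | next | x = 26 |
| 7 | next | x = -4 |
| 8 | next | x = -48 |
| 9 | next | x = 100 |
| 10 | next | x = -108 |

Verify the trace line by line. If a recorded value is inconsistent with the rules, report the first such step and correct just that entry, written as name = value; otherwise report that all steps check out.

1. x = -2*(-3) + (-2)*(-1) + (-4) = 4 (same as recorded)
2. x = -2*(4) + (-2)*(-3) + (-4) = -6 (exactly as logged)
3. x = -2*(-6) + (-2)*(4) + (-4) = 0 (checks out)
4. x = -2*(0) + (-2)*(-6) + (-4) = 8 (the recorded entry deviates here)
Conclusion: step 4 carries the first error; the entry should be x = 8.

step 4, x = 8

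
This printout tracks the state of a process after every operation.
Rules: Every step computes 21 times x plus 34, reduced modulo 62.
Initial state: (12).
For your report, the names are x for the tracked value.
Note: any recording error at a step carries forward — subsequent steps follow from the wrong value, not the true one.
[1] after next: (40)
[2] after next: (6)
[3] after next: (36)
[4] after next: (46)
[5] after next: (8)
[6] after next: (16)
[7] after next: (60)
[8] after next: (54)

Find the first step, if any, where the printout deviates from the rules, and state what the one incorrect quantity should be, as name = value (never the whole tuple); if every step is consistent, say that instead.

1. x = (21*12 + 34) mod 62 = 38 (the entry is off here)
That makes step 1 the first incorrect line — x = 38 is what it should show.

step 1, x = 38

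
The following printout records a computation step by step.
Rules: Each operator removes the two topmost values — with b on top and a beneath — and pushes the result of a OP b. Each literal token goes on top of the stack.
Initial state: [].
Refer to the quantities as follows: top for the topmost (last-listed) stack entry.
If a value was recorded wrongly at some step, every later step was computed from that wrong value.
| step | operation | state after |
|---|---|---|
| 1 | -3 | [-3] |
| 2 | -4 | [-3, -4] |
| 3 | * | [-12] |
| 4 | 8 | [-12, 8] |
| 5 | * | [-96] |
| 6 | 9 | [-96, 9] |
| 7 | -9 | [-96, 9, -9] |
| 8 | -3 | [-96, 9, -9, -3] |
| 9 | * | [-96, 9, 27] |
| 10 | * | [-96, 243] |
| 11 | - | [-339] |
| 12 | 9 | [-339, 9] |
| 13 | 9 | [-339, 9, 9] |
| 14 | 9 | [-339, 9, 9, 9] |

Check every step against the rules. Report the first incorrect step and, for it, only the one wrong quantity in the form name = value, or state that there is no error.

step 3, top = 12

1. push -3: top = -3 (exactly as logged)
2. push -4: top = -4 (verified)
3. -3 * -4 = 12 (not what was recorded)
The audit stops at step 3: the recorded entry is wrong and should be top = 12.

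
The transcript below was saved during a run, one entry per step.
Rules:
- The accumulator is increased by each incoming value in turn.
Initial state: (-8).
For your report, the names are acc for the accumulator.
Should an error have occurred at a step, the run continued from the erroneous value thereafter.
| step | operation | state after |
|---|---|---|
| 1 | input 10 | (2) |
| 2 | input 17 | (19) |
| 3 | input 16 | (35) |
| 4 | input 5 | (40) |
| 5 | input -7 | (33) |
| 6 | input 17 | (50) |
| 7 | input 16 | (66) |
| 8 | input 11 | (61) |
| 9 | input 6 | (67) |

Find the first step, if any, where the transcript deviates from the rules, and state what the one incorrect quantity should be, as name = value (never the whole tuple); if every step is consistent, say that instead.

Recomputing the run from the initial state:
step 1: acc = 2
step 2: acc = 19
step 3: acc = 35
step 4: acc = 40
step 5: acc = 33
step 6: acc = 50
step 7: acc = 66
step 8: acc = 77
step 9: acc = 83
The first disagreement with the transcript is at step 8, where the value should be acc = 77.

step 8, acc = 77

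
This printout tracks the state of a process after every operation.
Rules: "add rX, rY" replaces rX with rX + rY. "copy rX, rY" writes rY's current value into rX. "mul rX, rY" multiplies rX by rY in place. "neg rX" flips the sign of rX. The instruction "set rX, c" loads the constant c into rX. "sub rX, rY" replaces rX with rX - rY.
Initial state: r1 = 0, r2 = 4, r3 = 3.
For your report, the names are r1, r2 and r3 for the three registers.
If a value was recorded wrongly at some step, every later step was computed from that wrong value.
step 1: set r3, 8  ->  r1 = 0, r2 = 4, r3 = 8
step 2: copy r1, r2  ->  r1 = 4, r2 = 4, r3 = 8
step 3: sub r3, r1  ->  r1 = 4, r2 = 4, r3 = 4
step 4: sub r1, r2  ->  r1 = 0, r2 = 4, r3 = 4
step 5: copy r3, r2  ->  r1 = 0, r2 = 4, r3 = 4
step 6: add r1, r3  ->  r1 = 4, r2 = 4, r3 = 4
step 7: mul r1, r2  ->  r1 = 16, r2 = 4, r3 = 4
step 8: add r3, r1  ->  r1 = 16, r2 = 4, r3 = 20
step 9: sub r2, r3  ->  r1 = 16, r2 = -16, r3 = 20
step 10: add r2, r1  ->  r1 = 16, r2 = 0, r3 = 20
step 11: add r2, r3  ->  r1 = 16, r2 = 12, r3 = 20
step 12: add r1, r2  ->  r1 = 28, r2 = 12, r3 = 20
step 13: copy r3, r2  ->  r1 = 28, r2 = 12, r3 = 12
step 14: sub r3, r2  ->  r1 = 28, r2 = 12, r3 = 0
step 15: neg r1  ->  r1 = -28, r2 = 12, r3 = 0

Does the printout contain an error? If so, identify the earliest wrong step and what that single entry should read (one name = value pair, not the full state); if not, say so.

step 11, r2 = 20

1. r3 = 8 (checks out)
2. r1 = 4 (in agreement)
3. r3 = 8 - 4 = 4 (checks out)
4. r1 = 4 - 4 = 0 (no discrepancy)
5. r3 = 4 (consistent with the printout)
6. r1 = 0 + 4 = 4 (verified)
7. r1 = 4 * 4 = 16 (checks out)
8. r3 = 4 + 16 = 20 (same as recorded)
9. r2 = 4 - 20 = -16 (matches)
10. r2 = -16 + 16 = 0 (exactly as logged)
11. r2 = 0 + 20 = 20 (the printout disagrees here)
So the first discrepancy is step 11, where the right value is r2 = 20.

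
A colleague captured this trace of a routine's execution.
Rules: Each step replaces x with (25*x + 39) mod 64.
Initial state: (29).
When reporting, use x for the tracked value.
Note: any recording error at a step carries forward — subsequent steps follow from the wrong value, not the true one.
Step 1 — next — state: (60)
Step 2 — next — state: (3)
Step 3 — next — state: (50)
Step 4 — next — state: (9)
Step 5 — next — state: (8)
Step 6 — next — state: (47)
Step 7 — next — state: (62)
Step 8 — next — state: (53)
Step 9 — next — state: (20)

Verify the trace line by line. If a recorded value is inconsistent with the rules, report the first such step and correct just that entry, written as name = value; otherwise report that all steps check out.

no error

1. x = (25*29 + 39) mod 64 = 60 (no discrepancy)
2. x = (25*60 + 39) mod 64 = 3 (verified)
3. x = (25*3 + 39) mod 64 = 50 (matches)
4. x = (25*50 + 39) mod 64 = 9 (agrees with the trace)
5. x = (25*9 + 39) mod 64 = 8 (matches)
6. x = (25*8 + 39) mod 64 = 47 (agrees with the trace)
7. x = (25*47 + 39) mod 64 = 62 (in agreement)
8. x = (25*62 + 39) mod 64 = 53 (same as recorded)
9. x = (25*53 + 39) mod 64 = 20 (consistent with the trace)
All entries verified; no error found.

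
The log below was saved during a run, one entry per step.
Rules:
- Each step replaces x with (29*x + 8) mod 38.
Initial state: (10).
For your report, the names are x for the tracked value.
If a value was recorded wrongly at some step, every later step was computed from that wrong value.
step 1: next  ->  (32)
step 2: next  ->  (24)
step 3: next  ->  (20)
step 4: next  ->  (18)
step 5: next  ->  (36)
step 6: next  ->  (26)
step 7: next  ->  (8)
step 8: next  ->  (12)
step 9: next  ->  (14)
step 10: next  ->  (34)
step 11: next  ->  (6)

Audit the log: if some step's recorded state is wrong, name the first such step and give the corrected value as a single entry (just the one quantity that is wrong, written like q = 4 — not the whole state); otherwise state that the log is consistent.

step 7, x = 2

Recomputing the run from the initial state:
step 1: x = 32
step 2: x = 24
step 3: x = 20
step 4: x = 18
step 5: x = 36
step 6: x = 26
step 7: x = 2
step 8: x = 28
step 9: x = 22
step 10: x = 0
step 11: x = 8
The first disagreement with the log is at step 7, where the value should be x = 2.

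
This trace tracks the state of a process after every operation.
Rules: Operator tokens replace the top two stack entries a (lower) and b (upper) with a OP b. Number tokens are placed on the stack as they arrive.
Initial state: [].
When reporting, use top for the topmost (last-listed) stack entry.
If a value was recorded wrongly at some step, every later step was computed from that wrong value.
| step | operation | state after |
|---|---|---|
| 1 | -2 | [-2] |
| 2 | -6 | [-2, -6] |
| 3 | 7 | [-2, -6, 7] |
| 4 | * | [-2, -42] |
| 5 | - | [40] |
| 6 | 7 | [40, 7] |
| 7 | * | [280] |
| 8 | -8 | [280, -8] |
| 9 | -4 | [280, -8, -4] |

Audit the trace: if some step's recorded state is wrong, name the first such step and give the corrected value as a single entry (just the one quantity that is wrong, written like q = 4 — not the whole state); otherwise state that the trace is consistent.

no error

Recomputing the run from the initial state:
step 1: [-2]
step 2: [-2, -6]
step 3: [-2, -6, 7]
step 4: [-2, -42]
step 5: [40]
step 6: [40, 7]
step 7: [280]
step 8: [280, -8]
step 9: [280, -8, -4]
This matches the trace at every step.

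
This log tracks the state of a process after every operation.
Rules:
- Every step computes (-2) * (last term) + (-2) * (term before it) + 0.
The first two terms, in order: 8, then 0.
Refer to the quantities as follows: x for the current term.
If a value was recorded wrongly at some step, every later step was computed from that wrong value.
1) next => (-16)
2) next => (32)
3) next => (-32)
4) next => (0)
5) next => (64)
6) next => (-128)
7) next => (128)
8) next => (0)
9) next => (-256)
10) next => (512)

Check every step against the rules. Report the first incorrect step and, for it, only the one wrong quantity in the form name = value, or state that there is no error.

step 1: x = -2*(0) + (-2)*(8) + (0) = -16 -> confirmed correct
step 2: x = -2*(-16) + (-2)*(0) + (0) = 32 -> confirmed correct
step 3: x = -2*(32) + (-2)*(-16) + (0) = -32 -> confirmed correct
step 4: x = -2*(-32) + (-2)*(32) + (0) = 0 -> confirmed correct
step 5: x = -2*(0) + (-2)*(-32) + (0) = 64 -> in agreement
step 6: x = -2*(64) + (-2)*(0) + (0) = -128 -> no discrepancy
step 7: x = -2*(-128) + (-2)*(64) + (0) = 128 -> checks out
step 8: x = -2*(128) + (-2)*(-128) + (0) = 0 -> consistent with the log
step 9: x = -2*(0) + (-2)*(128) + (0) = -256 -> agrees with the log
step 10: x = -2*(-256) + (-2)*(0) + (0) = 512 -> same as recorded
Each recorded entry agrees with the recomputation.

no error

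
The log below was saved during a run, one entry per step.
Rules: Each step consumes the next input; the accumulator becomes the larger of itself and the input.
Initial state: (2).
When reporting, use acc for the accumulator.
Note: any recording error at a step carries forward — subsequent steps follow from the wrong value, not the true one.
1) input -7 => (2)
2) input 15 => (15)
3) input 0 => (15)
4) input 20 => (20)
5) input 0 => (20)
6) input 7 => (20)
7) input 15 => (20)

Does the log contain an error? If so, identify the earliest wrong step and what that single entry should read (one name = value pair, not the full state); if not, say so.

Recomputing the run from the initial state:
step 1: acc = 2
step 2: acc = 15
step 3: acc = 15
step 4: acc = 20
step 5: acc = 20
step 6: acc = 20
step 7: acc = 20
This matches the log at every step.

no error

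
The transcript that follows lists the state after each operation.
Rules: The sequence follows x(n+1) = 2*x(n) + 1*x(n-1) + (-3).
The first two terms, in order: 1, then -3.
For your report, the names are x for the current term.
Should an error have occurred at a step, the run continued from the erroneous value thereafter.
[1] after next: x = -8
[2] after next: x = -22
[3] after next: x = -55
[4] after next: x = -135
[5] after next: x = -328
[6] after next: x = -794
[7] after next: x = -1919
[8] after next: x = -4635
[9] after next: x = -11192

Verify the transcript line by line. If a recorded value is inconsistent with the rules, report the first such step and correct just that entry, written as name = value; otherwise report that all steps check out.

Recomputing the run from the initial state:
step 1: x = -8
step 2: x = -22
step 3: x = -55
step 4: x = -135
step 5: x = -328
step 6: x = -794
step 7: x = -1919
step 8: x = -4635
step 9: x = -11192
This matches the transcript at every step.

no error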